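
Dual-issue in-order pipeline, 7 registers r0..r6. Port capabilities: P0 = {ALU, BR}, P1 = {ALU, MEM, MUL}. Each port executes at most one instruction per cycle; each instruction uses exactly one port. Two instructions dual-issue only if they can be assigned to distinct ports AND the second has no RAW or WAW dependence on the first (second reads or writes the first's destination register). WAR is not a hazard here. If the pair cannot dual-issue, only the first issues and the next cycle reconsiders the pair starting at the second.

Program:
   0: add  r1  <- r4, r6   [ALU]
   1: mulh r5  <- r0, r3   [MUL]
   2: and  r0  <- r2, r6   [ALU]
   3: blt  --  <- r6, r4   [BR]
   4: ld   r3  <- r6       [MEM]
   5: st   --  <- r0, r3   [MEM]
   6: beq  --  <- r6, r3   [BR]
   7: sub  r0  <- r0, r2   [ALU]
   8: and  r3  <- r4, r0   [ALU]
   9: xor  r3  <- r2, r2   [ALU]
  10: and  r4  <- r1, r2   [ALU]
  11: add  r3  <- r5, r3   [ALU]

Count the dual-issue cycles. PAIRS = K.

c0: i0&i1 add.ALU+mulh.MUL  2-wide
c1: i2&i3 and.ALU+blt.BR  2-wide
c2: i4 ld.MEM  no-port MEM/MEM
c3: i5&i6 st.MEM+beq.BR  2-wide
c4: i7 sub.ALU  RAW r0
c5: i8 and.ALU  WAW r3
c6: i9&i10 xor.ALU+and.ALU  2-wide
c7: i11 add.ALU  tail

PAIRS = 4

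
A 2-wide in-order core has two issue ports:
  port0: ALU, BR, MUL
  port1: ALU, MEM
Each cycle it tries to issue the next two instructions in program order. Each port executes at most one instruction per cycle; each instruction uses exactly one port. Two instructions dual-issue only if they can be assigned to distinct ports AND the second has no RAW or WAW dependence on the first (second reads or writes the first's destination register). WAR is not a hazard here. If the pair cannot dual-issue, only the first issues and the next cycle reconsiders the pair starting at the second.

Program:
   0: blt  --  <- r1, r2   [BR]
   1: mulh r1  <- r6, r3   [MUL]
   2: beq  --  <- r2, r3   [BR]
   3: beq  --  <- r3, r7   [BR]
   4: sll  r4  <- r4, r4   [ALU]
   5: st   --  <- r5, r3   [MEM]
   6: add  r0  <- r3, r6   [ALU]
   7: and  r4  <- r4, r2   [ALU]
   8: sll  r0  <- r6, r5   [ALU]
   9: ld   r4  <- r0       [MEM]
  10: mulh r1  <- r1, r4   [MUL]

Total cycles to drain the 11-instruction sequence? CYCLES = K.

c0: i0 blt  no-port BR/MUL
c1: i1 mulh  no-port MUL/BR
c2: i2 beq  no-port BR/BR
c3: i3/i4 beq;sll  pair
c4: i5/i6 st;add  pair
c5: i7/i8 and;sll  pair
c6: i9 ld  RAW r4
c7: i10 mulh  tail

CYCLES = 8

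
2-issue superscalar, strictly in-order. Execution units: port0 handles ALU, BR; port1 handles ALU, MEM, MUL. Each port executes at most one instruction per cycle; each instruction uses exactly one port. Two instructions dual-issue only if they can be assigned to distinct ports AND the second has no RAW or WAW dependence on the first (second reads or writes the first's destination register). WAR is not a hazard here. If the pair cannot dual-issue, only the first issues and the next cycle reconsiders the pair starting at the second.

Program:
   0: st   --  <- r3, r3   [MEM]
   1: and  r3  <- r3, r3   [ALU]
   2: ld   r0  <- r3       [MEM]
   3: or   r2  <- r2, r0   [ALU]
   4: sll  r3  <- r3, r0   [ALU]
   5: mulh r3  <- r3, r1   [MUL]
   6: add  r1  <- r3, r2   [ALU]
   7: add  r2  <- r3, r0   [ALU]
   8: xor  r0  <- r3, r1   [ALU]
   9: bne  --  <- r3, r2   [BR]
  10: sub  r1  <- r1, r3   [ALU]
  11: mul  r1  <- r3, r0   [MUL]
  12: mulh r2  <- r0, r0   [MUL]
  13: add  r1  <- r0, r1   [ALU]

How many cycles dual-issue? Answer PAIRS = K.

PAIRS = 5

0. st/and @i0,i1  | pair
1. ld @i2  | RAW r0
2. or/sll @i3,i4  | pair
3. mulh @i5  | RAW r3
4. add/add @i6,i7  | pair
5. xor/bne @i8,i9  | pair
6. sub @i10  | WAW r1
7. mul @i11  | no-port MUL/MUL
8. mulh/add @i12,i13  | pair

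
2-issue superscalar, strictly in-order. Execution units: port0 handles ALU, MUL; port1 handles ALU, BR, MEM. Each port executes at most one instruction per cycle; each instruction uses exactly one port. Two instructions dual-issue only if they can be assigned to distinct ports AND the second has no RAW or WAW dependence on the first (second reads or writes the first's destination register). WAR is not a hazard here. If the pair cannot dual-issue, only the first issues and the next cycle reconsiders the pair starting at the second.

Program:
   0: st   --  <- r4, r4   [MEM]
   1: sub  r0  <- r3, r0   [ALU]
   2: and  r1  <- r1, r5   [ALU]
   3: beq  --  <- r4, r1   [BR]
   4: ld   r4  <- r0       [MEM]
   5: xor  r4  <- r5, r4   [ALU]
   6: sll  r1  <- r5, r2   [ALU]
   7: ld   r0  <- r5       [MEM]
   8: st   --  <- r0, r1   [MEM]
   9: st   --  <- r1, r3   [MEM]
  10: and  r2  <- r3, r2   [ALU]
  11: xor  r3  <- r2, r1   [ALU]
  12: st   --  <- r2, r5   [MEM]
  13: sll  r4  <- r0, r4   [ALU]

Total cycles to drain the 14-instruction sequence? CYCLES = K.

t=0 i0/i1:st/sub ; dual
t=1 i2:and ; RAW r1
t=2 i3:beq ; no-port BR/MEM
t=3 i4:ld ; RAW+WAW r4
t=4 i5/i6:xor/sll ; dual
t=5 i7:ld ; no-port MEM/MEM
t=6 i8:st ; no-port MEM/MEM
t=7 i9/i10:st/and ; dual
t=8 i11/i12:xor/st ; dual
t=9 i13:sll ; tail

CYCLES = 10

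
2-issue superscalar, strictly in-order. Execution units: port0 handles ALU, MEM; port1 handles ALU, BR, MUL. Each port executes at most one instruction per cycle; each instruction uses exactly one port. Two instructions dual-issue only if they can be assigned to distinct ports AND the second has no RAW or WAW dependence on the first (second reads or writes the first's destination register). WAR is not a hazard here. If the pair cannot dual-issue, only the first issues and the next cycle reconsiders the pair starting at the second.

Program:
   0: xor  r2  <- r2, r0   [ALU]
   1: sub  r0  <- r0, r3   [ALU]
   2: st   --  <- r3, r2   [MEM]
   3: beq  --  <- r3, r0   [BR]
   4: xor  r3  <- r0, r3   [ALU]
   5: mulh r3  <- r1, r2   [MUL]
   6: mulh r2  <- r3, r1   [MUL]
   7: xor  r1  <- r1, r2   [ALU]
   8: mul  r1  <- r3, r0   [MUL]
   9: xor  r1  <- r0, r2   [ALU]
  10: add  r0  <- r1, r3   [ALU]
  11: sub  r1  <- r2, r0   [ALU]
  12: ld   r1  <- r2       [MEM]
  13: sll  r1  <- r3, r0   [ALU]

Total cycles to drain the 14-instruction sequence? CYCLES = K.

CYCLES = 12

t=0 i0+i1:xor sub ; dual
t=1 i2+i3:st beq ; dual
t=2 i4:xor ; WAW r3
t=3 i5:mulh ; no-port MUL/MUL
t=4 i6:mulh ; RAW r2
t=5 i7:xor ; WAW r1
t=6 i8:mul ; WAW r1
t=7 i9:xor ; RAW r1
t=8 i10:add ; RAW r0
t=9 i11:sub ; WAW r1
t=10 i12:ld ; WAW r1
t=11 i13:sll ; tail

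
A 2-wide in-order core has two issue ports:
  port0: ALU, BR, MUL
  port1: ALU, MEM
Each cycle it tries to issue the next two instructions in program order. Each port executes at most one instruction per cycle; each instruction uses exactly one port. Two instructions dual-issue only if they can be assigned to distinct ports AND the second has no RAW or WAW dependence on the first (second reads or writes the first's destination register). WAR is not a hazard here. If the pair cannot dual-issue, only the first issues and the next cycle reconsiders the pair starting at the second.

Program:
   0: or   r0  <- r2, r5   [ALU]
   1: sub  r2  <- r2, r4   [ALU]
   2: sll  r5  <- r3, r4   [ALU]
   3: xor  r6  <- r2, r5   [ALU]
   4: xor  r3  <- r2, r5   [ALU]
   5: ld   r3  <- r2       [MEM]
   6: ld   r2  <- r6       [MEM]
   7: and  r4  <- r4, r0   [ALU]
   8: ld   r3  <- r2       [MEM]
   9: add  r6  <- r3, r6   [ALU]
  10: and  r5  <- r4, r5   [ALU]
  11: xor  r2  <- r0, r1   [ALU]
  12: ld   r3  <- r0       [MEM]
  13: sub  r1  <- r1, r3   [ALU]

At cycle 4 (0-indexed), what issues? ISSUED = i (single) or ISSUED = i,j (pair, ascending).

#0 head=0: or.ALU/sub.ALU i0/i1 dual
#1 head=2: sll.ALU i2 RAW r5
#2 head=3: xor.ALU/xor.ALU i3/i4 dual
#3 head=5: ld.MEM i5 no-port MEM/MEM
#4 head=6: ld.MEM/and.ALU i6/i7 dual
#5 head=8: ld.MEM i8 RAW r3
#6 head=9: add.ALU/and.ALU i9/i10 dual
#7 head=11: xor.ALU/ld.MEM i11/i12 dual
#8 head=13: sub.ALU i13 tail

ISSUED = 6,7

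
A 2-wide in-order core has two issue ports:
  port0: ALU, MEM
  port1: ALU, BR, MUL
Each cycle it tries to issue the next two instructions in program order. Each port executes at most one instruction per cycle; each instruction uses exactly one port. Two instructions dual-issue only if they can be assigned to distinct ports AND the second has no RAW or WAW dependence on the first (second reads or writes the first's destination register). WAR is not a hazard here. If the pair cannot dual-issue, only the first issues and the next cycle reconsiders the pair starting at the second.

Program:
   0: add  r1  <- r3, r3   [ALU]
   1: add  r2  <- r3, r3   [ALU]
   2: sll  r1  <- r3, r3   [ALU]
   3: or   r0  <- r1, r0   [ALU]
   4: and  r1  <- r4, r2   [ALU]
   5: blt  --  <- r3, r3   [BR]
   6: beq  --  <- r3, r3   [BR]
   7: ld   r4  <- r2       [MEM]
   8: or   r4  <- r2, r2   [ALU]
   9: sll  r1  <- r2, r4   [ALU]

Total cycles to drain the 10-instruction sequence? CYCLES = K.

CYCLES = 7

c0: i0&i1 add/add  dual
c1: i2 sll  RAW r1
c2: i3&i4 or/and  dual
c3: i5 blt  no-port BR/BR
c4: i6&i7 beq/ld  dual
c5: i8 or  RAW r4
c6: i9 sll  tail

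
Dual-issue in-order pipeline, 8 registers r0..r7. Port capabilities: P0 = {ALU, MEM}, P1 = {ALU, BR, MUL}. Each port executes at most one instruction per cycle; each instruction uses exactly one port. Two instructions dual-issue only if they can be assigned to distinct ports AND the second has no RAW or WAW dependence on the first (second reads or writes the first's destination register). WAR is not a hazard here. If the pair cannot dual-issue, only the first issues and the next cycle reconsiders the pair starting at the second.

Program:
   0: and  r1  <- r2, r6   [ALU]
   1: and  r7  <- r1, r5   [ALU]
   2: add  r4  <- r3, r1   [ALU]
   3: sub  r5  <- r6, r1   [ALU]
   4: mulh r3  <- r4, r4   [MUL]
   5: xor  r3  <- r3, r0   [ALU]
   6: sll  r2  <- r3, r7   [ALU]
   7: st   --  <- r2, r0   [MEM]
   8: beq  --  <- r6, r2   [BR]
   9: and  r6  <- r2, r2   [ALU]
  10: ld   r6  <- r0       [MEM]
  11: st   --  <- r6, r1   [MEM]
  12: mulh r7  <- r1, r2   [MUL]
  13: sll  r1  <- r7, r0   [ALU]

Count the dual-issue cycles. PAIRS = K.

0. and @i0  | RAW r1
1. and add @i1&i2  | pair
2. sub mulh @i3&i4  | pair
3. xor @i5  | RAW r3
4. sll @i6  | RAW r2
5. st beq @i7&i8  | pair
6. and @i9  | WAW r6
7. ld @i10  | no-port MEM/MEM
8. st mulh @i11&i12  | pair
9. sll @i13  | tail

PAIRS = 4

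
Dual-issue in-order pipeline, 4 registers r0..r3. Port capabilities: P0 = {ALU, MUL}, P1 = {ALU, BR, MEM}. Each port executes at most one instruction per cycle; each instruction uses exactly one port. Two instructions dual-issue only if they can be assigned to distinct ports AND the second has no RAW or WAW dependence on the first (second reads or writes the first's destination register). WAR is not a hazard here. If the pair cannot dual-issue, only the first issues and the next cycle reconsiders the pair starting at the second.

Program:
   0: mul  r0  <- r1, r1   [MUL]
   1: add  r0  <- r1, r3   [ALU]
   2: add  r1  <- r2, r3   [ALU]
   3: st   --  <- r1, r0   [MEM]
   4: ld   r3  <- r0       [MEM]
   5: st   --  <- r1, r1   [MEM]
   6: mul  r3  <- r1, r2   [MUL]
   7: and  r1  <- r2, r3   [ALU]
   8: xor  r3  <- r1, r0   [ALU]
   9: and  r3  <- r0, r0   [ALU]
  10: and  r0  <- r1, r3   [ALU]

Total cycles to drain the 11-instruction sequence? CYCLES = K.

CYCLES = 9

[0] i0  mul  -- WAW r0
[1] i1&i2  add;add  -- 2-wide
[2] i3  st  -- no-port MEM/MEM
[3] i4  ld  -- no-port MEM/MEM
[4] i5&i6  st;mul  -- 2-wide
[5] i7  and  -- RAW r1
[6] i8  xor  -- WAW r3
[7] i9  and  -- RAW r3
[8] i10  and  -- tail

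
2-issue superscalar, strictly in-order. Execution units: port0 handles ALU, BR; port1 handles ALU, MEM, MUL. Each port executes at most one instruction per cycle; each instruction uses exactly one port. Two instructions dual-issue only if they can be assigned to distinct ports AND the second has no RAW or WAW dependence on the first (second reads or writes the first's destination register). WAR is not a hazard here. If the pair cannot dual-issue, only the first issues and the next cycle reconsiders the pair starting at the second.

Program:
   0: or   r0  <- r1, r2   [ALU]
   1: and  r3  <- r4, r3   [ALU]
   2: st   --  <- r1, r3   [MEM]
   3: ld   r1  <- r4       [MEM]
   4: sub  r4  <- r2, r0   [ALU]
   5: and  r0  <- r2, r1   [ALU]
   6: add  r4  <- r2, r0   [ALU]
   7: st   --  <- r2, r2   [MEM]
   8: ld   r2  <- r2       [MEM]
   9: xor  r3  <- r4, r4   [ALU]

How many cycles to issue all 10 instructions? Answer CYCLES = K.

#0 head=0: or and i0,i1 pair
#1 head=2: st i2 no-port MEM/MEM
#2 head=3: ld sub i3,i4 pair
#3 head=5: and i5 RAW r0
#4 head=6: add st i6,i7 pair
#5 head=8: ld xor i8,i9 pair

CYCLES = 6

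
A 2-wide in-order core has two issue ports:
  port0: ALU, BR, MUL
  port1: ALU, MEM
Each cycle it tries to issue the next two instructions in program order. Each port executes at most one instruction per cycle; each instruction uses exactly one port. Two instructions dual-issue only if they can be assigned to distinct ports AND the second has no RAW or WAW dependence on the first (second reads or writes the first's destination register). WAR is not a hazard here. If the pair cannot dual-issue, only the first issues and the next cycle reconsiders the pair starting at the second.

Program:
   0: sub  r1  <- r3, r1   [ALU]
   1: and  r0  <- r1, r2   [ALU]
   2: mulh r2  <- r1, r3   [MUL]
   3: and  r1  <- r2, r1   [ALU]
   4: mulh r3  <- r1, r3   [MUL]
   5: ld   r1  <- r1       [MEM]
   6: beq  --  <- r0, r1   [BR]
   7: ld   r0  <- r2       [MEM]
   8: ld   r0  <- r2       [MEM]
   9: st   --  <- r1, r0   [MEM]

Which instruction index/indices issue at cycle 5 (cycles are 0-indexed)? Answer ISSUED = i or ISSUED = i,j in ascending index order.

#0 head=0: sub.ALU i0 RAW r1
#1 head=1: and.ALU;mulh.MUL i1+i2 dual
#2 head=3: and.ALU i3 RAW r1
#3 head=4: mulh.MUL;ld.MEM i4+i5 dual
#4 head=6: beq.BR;ld.MEM i6+i7 dual
#5 head=8: ld.MEM i8 no-port MEM/MEM
#6 head=9: st.MEM i9 tail

ISSUED = 8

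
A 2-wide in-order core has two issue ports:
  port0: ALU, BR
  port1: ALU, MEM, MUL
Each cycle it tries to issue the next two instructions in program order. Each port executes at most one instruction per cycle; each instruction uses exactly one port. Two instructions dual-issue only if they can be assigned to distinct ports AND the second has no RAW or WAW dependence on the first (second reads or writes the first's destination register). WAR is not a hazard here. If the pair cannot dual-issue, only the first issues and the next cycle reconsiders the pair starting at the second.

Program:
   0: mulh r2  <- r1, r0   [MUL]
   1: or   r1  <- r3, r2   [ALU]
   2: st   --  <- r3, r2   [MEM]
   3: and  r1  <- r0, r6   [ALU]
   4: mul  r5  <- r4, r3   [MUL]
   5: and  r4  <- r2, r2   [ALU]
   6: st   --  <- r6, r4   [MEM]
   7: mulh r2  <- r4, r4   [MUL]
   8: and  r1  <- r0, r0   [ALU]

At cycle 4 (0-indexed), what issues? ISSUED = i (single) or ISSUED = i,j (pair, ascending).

[0] i0  mulh  -- RAW r2
[1] i1,i2  or st  -- dual
[2] i3,i4  and mul  -- dual
[3] i5  and  -- RAW r4
[4] i6  st  -- no-port MEM/MUL
[5] i7,i8  mulh and  -- dual

ISSUED = 6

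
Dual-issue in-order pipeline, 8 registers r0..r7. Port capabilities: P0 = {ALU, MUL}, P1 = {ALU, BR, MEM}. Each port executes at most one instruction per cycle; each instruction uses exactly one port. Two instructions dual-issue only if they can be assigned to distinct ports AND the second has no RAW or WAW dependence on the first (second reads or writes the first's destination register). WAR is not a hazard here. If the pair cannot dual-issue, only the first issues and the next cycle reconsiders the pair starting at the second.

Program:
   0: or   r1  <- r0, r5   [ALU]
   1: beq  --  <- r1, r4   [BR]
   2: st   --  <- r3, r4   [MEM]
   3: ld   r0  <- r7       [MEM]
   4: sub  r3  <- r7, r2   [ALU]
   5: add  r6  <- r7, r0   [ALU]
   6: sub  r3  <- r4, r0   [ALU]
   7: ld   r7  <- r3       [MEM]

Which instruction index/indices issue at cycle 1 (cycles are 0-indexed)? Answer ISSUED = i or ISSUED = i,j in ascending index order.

c0: i0 or.ALU  RAW r1
c1: i1 beq.BR  no-port BR/MEM
c2: i2 st.MEM  no-port MEM/MEM
c3: i3/i4 ld.MEM+sub.ALU  dual
c4: i5/i6 add.ALU+sub.ALU  dual
c5: i7 ld.MEM  tail

ISSUED = 1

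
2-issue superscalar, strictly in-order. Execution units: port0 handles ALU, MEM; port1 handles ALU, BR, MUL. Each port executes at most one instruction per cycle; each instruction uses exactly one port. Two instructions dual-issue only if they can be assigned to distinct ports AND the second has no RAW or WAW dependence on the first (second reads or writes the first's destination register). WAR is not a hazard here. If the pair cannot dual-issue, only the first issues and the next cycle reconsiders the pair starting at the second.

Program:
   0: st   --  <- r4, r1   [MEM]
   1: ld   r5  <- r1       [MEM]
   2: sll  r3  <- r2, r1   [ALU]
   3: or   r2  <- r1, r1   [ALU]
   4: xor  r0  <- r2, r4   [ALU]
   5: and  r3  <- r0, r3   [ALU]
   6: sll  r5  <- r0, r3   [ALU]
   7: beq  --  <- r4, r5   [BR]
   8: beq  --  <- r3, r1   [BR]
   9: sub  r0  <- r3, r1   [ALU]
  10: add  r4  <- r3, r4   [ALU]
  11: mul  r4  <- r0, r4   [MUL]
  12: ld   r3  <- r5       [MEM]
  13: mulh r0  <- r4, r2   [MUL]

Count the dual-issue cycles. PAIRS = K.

PAIRS = 3

  cy0 -> i0 (st.MEM) no-port MEM/MEM
  cy1 -> i1+i2 (ld.MEM;sll.ALU) dual
  cy2 -> i3 (or.ALU) RAW r2
  cy3 -> i4 (xor.ALU) RAW r0
  cy4 -> i5 (and.ALU) RAW r3
  cy5 -> i6 (sll.ALU) RAW r5
  cy6 -> i7 (beq.BR) no-port BR/BR
  cy7 -> i8+i9 (beq.BR;sub.ALU) dual
  cy8 -> i10 (add.ALU) RAW+WAW r4
  cy9 -> i11+i12 (mul.MUL;ld.MEM) dual
  cy10 -> i13 (mulh.MUL) tail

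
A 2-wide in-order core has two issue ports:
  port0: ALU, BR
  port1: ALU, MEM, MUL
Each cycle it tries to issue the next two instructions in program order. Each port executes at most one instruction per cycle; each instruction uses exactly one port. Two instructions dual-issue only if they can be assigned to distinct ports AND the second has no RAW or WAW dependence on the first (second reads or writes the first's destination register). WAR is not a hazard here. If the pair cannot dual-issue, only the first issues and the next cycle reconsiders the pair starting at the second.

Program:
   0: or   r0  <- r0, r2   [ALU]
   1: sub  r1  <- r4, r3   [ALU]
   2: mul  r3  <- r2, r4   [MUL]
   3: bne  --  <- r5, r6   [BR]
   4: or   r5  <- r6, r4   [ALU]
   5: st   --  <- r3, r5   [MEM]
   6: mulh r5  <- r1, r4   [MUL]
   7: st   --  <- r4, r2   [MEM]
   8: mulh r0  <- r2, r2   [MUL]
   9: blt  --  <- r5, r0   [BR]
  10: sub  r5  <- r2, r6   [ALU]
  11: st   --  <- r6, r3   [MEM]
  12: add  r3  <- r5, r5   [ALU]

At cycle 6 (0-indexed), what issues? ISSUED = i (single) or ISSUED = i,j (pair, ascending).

[0] i0&i1  or sub  -- dual
[1] i2&i3  mul bne  -- dual
[2] i4  or  -- RAW r5
[3] i5  st  -- no-port MEM/MUL
[4] i6  mulh  -- no-port MUL/MEM
[5] i7  st  -- no-port MEM/MUL
[6] i8  mulh  -- RAW r0
[7] i9&i10  blt sub  -- dual
[8] i11&i12  st add  -- dual

ISSUED = 8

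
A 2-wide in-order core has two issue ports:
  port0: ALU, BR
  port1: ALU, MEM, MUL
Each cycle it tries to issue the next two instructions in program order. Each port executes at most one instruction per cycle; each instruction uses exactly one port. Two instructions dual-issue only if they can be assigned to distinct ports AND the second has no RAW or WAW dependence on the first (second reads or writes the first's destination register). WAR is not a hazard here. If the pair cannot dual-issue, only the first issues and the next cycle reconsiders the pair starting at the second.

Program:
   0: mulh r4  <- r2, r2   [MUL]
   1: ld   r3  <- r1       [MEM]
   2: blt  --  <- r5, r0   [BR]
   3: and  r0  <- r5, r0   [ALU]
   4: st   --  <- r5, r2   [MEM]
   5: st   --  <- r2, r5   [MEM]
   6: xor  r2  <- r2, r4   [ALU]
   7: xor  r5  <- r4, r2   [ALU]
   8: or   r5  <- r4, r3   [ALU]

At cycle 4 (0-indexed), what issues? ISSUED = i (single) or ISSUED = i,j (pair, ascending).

ISSUED = 7

t=0 i0:mulh ; no-port MUL/MEM
t=1 i1,i2:ld+blt ; pair
t=2 i3,i4:and+st ; pair
t=3 i5,i6:st+xor ; pair
t=4 i7:xor ; WAW r5
t=5 i8:or ; tail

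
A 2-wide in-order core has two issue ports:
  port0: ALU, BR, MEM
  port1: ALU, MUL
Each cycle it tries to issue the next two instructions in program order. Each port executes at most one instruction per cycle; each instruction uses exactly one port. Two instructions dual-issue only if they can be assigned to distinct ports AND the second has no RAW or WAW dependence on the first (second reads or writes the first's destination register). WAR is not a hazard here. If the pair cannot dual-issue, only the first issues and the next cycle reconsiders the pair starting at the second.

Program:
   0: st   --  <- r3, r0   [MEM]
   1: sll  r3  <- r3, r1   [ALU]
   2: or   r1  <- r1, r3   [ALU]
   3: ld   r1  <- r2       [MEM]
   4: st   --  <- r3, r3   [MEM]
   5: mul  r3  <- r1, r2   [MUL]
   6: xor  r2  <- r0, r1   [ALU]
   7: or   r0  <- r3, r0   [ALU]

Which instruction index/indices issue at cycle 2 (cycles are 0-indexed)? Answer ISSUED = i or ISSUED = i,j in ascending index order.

ISSUED = 3

  cy0 -> i0&i1 (st.MEM/sll.ALU) dual
  cy1 -> i2 (or.ALU) WAW r1
  cy2 -> i3 (ld.MEM) no-port MEM/MEM
  cy3 -> i4&i5 (st.MEM/mul.MUL) dual
  cy4 -> i6&i7 (xor.ALU/or.ALU) dual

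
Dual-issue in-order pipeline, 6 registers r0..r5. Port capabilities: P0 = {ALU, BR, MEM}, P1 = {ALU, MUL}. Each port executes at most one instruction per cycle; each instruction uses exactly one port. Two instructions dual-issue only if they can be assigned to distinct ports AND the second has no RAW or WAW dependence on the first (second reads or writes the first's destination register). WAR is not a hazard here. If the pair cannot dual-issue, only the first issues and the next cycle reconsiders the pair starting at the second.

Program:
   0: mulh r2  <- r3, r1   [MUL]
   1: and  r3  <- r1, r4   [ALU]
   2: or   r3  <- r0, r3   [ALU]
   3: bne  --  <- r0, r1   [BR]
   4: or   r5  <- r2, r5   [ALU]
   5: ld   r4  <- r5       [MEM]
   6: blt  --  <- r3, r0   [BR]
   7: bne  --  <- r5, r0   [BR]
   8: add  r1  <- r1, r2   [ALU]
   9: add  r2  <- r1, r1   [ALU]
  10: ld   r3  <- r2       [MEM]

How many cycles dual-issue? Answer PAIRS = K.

[0] i0&i1  mulh.MUL and.ALU  -- pair
[1] i2&i3  or.ALU bne.BR  -- pair
[2] i4  or.ALU  -- RAW r5
[3] i5  ld.MEM  -- no-port MEM/BR
[4] i6  blt.BR  -- no-port BR/BR
[5] i7&i8  bne.BR add.ALU  -- pair
[6] i9  add.ALU  -- RAW r2
[7] i10  ld.MEM  -- tail

PAIRS = 3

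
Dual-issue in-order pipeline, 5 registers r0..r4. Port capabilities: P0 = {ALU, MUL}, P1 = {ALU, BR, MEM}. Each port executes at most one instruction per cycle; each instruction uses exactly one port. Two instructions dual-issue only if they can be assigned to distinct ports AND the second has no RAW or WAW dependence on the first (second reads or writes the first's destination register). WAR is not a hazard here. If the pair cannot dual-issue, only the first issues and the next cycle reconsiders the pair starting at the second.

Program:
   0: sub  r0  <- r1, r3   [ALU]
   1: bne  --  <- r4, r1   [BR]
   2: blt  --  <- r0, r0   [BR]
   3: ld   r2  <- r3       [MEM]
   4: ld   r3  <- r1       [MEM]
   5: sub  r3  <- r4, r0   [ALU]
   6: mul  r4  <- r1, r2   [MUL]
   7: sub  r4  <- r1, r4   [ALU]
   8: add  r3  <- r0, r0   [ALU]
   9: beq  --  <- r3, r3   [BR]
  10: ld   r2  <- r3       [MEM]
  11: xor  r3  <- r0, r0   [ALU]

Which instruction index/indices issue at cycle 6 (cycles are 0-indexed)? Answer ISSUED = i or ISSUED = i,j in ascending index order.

ISSUED = 9

[0] i0+i1  sub.ALU bne.BR  -- dual
[1] i2  blt.BR  -- no-port BR/MEM
[2] i3  ld.MEM  -- no-port MEM/MEM
[3] i4  ld.MEM  -- WAW r3
[4] i5+i6  sub.ALU mul.MUL  -- dual
[5] i7+i8  sub.ALU add.ALU  -- dual
[6] i9  beq.BR  -- no-port BR/MEM
[7] i10+i11  ld.MEM xor.ALU  -- dual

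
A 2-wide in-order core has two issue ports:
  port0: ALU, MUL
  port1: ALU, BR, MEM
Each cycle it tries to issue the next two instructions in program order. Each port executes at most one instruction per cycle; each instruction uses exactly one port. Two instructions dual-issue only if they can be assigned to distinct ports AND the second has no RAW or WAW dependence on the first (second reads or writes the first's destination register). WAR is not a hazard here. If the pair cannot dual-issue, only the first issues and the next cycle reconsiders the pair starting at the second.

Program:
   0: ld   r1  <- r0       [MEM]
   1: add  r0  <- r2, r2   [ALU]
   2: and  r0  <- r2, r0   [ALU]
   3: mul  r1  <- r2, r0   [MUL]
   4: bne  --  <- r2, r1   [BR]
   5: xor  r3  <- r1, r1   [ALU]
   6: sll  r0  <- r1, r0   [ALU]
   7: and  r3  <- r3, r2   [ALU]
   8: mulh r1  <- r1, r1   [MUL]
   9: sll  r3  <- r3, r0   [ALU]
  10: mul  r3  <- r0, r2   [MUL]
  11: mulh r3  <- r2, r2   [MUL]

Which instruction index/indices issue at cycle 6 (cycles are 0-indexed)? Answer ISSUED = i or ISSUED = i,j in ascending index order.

ISSUED = 10

  cy0 -> i0,i1 (ld.MEM+add.ALU) pair
  cy1 -> i2 (and.ALU) RAW r0
  cy2 -> i3 (mul.MUL) RAW r1
  cy3 -> i4,i5 (bne.BR+xor.ALU) pair
  cy4 -> i6,i7 (sll.ALU+and.ALU) pair
  cy5 -> i8,i9 (mulh.MUL+sll.ALU) pair
  cy6 -> i10 (mul.MUL) no-port MUL/MUL
  cy7 -> i11 (mulh.MUL) tail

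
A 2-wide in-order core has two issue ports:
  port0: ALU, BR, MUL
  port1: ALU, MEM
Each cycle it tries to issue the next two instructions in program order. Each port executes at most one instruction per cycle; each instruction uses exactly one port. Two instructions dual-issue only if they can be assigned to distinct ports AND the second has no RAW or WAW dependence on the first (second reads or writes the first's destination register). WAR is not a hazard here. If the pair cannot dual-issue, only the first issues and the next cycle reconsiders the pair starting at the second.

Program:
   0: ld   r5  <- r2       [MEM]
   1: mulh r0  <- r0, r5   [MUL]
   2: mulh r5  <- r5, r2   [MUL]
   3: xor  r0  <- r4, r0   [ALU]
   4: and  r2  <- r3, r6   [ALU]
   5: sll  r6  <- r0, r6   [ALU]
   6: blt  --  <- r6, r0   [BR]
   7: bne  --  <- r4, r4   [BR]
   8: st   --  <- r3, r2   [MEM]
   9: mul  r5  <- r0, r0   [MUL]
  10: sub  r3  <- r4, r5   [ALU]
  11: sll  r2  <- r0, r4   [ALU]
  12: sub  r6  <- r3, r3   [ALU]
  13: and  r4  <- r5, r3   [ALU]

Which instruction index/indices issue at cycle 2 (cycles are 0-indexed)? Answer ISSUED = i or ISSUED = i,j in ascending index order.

0. ld @i0  | RAW r5
1. mulh @i1  | no-port MUL/MUL
2. mulh;xor @i2+i3  | dual
3. and;sll @i4+i5  | dual
4. blt @i6  | no-port BR/BR
5. bne;st @i7+i8  | dual
6. mul @i9  | RAW r5
7. sub;sll @i10+i11  | dual
8. sub;and @i12+i13  | dual

ISSUED = 2,3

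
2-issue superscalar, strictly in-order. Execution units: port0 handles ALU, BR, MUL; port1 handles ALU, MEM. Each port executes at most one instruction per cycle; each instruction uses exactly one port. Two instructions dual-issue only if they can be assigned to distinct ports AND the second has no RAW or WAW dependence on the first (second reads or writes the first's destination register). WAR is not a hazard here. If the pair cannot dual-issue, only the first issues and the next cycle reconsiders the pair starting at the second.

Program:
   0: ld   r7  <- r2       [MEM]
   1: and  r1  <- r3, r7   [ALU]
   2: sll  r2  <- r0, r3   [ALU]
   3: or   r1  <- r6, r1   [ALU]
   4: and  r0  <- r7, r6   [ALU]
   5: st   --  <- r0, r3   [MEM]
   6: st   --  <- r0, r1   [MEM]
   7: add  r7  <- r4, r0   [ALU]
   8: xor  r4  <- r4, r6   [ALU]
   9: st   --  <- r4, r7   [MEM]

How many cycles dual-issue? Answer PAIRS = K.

t=0 i0:ld ; RAW r7
t=1 i1+i2:and/sll ; 2-wide
t=2 i3+i4:or/and ; 2-wide
t=3 i5:st ; no-port MEM/MEM
t=4 i6+i7:st/add ; 2-wide
t=5 i8:xor ; RAW r4
t=6 i9:st ; tail

PAIRS = 3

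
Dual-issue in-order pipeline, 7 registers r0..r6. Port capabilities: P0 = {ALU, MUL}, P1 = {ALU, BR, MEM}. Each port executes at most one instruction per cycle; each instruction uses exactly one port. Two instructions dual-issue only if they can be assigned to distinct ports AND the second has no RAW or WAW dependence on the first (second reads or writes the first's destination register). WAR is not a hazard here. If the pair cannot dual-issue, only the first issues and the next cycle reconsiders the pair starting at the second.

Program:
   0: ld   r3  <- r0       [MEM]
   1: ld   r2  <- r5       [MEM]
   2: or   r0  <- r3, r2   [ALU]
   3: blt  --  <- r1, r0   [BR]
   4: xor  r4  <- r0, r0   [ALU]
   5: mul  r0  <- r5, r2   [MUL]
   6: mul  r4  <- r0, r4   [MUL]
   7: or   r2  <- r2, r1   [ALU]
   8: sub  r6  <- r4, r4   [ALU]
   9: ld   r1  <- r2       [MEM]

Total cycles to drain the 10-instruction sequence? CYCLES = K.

c0: i0 ld.MEM  no-port MEM/MEM
c1: i1 ld.MEM  RAW r2
c2: i2 or.ALU  RAW r0
c3: i3+i4 blt.BR+xor.ALU  2-wide
c4: i5 mul.MUL  no-port MUL/MUL
c5: i6+i7 mul.MUL+or.ALU  2-wide
c6: i8+i9 sub.ALU+ld.MEM  2-wide

CYCLES = 7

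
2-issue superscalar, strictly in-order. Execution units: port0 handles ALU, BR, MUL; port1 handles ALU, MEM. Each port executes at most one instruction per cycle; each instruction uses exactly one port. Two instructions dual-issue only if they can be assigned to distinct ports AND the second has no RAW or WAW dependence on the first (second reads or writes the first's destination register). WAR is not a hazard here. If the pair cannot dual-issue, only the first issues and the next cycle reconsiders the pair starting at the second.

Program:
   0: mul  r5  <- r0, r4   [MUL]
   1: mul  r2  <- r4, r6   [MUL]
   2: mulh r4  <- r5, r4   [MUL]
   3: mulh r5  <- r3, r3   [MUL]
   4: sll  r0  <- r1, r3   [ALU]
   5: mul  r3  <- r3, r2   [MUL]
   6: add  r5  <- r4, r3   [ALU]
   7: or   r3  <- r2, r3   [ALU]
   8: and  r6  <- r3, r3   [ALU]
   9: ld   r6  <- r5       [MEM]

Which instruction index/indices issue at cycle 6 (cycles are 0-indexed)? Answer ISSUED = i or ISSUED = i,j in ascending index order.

ISSUED = 8

0. mul @i0  | no-port MUL/MUL
1. mul @i1  | no-port MUL/MUL
2. mulh @i2  | no-port MUL/MUL
3. mulh+sll @i3/i4  | dual
4. mul @i5  | RAW r3
5. add+or @i6/i7  | dual
6. and @i8  | WAW r6
7. ld @i9  | tail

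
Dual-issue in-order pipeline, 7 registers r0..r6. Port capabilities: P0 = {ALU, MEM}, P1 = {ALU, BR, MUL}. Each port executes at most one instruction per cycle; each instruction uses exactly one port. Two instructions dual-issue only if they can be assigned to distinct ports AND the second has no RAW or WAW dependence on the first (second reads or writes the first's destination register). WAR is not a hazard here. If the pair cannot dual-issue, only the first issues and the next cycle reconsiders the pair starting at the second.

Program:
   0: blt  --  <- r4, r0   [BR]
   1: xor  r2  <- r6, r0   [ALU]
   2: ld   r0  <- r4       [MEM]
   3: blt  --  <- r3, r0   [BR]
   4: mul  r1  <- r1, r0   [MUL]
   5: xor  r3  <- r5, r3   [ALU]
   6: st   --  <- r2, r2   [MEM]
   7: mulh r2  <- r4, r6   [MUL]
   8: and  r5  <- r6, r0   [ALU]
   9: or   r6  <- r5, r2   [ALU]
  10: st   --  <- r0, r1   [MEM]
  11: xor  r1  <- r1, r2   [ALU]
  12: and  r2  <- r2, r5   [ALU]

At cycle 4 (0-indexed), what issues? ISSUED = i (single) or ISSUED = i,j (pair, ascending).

  cy0 -> i0+i1 (blt.BR+xor.ALU) dual
  cy1 -> i2 (ld.MEM) RAW r0
  cy2 -> i3 (blt.BR) no-port BR/MUL
  cy3 -> i4+i5 (mul.MUL+xor.ALU) dual
  cy4 -> i6+i7 (st.MEM+mulh.MUL) dual
  cy5 -> i8 (and.ALU) RAW r5
  cy6 -> i9+i10 (or.ALU+st.MEM) dual
  cy7 -> i11+i12 (xor.ALU+and.ALU) dual

ISSUED = 6,7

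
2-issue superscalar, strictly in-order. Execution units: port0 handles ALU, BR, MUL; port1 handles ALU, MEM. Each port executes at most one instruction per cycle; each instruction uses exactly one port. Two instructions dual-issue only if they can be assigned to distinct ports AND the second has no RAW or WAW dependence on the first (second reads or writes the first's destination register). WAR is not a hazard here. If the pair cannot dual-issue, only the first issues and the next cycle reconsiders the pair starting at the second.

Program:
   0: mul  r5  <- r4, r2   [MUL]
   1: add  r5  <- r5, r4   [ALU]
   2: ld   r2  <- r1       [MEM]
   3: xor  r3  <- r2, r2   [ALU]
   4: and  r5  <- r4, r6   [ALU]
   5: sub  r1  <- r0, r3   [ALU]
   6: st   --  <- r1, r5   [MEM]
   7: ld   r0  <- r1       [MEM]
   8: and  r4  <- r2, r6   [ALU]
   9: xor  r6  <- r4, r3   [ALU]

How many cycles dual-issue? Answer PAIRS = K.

[0] i0  mul  -- RAW+WAW r5
[1] i1,i2  add+ld  -- dual
[2] i3,i4  xor+and  -- dual
[3] i5  sub  -- RAW r1
[4] i6  st  -- no-port MEM/MEM
[5] i7,i8  ld+and  -- dual
[6] i9  xor  -- tail

PAIRS = 3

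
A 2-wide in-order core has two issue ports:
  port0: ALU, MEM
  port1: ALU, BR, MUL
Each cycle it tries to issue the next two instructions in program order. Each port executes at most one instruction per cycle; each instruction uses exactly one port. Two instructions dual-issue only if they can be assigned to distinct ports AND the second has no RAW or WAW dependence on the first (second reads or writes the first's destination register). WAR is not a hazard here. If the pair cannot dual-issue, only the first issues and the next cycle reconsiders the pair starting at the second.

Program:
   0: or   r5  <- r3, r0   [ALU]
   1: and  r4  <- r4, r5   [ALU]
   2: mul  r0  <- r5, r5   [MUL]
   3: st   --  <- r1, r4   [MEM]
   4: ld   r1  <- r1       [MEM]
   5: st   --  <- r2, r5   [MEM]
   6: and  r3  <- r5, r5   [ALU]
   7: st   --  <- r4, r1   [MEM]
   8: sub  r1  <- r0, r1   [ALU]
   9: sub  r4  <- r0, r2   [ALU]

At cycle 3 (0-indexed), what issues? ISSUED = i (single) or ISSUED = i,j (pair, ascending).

ISSUED = 4

t=0 i0:or.ALU ; RAW r5
t=1 i1+i2:and.ALU/mul.MUL ; dual
t=2 i3:st.MEM ; no-port MEM/MEM
t=3 i4:ld.MEM ; no-port MEM/MEM
t=4 i5+i6:st.MEM/and.ALU ; dual
t=5 i7+i8:st.MEM/sub.ALU ; dual
t=6 i9:sub.ALU ; tail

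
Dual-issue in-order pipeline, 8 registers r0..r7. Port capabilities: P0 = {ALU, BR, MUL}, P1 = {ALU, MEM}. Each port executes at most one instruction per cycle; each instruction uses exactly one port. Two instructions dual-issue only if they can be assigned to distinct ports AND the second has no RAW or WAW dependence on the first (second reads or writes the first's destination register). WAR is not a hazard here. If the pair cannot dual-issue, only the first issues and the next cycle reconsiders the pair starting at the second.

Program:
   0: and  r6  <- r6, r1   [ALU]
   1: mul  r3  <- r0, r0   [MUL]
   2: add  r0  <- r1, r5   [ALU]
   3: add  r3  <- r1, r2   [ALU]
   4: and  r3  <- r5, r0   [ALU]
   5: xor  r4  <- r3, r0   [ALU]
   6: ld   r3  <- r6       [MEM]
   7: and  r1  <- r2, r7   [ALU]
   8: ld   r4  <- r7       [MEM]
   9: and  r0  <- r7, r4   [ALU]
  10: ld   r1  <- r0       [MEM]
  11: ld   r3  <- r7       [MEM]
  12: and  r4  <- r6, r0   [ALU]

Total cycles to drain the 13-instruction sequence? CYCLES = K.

CYCLES = 8

#0 head=0: and.ALU;mul.MUL i0/i1 dual
#1 head=2: add.ALU;add.ALU i2/i3 dual
#2 head=4: and.ALU i4 RAW r3
#3 head=5: xor.ALU;ld.MEM i5/i6 dual
#4 head=7: and.ALU;ld.MEM i7/i8 dual
#5 head=9: and.ALU i9 RAW r0
#6 head=10: ld.MEM i10 no-port MEM/MEM
#7 head=11: ld.MEM;and.ALU i11/i12 dual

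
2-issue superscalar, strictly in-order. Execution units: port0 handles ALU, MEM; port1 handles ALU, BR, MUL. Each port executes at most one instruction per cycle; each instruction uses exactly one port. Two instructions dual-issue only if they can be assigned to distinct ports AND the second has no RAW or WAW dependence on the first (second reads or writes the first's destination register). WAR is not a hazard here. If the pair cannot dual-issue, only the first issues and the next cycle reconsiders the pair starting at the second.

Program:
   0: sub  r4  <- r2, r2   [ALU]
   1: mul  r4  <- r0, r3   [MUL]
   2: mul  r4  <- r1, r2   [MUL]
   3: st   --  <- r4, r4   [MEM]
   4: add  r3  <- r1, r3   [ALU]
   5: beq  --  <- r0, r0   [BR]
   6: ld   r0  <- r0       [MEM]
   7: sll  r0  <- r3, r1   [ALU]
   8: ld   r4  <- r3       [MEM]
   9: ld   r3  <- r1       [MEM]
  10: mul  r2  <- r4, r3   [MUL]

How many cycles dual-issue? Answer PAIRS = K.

[0] i0  sub.ALU  -- WAW r4
[1] i1  mul.MUL  -- no-port MUL/MUL
[2] i2  mul.MUL  -- RAW r4
[3] i3+i4  st.MEM;add.ALU  -- dual
[4] i5+i6  beq.BR;ld.MEM  -- dual
[5] i7+i8  sll.ALU;ld.MEM  -- dual
[6] i9  ld.MEM  -- RAW r3
[7] i10  mul.MUL  -- tail

PAIRS = 3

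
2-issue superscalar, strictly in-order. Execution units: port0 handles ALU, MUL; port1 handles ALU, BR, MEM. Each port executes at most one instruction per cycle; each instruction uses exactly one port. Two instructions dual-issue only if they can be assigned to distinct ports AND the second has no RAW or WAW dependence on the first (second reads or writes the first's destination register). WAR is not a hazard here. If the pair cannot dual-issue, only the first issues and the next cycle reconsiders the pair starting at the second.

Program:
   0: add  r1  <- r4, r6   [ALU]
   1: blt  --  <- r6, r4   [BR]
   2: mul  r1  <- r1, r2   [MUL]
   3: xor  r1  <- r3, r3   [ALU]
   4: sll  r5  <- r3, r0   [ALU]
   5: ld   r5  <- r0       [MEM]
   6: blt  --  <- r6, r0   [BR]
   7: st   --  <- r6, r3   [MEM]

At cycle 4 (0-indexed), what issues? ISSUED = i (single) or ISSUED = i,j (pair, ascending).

  cy0 -> i0/i1 (add.ALU+blt.BR) 2-wide
  cy1 -> i2 (mul.MUL) WAW r1
  cy2 -> i3/i4 (xor.ALU+sll.ALU) 2-wide
  cy3 -> i5 (ld.MEM) no-port MEM/BR
  cy4 -> i6 (blt.BR) no-port BR/MEM
  cy5 -> i7 (st.MEM) tail

ISSUED = 6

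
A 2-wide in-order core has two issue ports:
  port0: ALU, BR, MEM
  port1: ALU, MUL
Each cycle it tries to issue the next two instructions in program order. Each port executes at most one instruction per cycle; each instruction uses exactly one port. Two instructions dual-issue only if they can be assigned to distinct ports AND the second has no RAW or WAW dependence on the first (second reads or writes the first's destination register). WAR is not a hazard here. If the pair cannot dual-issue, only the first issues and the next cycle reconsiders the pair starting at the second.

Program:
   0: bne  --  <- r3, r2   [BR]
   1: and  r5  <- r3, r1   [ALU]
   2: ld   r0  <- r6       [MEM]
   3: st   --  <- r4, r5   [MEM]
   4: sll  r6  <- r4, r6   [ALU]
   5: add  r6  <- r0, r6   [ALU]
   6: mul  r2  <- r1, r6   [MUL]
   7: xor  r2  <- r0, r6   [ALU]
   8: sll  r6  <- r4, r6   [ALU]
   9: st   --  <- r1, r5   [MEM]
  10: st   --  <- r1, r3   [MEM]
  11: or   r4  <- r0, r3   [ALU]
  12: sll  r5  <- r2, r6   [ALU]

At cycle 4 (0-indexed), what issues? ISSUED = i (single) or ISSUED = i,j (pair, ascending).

0. bne.BR/and.ALU @i0&i1  | pair
1. ld.MEM @i2  | no-port MEM/MEM
2. st.MEM/sll.ALU @i3&i4  | pair
3. add.ALU @i5  | RAW r6
4. mul.MUL @i6  | WAW r2
5. xor.ALU/sll.ALU @i7&i8  | pair
6. st.MEM @i9  | no-port MEM/MEM
7. st.MEM/or.ALU @i10&i11  | pair
8. sll.ALU @i12  | tail

ISSUED = 6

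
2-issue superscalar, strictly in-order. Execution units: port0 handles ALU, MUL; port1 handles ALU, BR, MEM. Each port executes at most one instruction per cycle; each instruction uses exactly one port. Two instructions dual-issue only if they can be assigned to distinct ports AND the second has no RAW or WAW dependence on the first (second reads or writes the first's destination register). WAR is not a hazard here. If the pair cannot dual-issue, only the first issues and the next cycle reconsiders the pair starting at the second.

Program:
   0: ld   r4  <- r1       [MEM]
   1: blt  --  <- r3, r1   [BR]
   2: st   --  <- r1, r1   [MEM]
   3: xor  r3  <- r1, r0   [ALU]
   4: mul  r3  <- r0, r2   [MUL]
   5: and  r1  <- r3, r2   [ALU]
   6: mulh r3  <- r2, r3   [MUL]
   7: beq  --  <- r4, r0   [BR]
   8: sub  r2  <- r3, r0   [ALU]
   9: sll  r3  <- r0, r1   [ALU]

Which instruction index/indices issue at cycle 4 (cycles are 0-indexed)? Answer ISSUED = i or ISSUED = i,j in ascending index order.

ISSUED = 5,6

c0: i0 ld.MEM  no-port MEM/BR
c1: i1 blt.BR  no-port BR/MEM
c2: i2/i3 st.MEM+xor.ALU  pair
c3: i4 mul.MUL  RAW r3
c4: i5/i6 and.ALU+mulh.MUL  pair
c5: i7/i8 beq.BR+sub.ALU  pair
c6: i9 sll.ALU  tail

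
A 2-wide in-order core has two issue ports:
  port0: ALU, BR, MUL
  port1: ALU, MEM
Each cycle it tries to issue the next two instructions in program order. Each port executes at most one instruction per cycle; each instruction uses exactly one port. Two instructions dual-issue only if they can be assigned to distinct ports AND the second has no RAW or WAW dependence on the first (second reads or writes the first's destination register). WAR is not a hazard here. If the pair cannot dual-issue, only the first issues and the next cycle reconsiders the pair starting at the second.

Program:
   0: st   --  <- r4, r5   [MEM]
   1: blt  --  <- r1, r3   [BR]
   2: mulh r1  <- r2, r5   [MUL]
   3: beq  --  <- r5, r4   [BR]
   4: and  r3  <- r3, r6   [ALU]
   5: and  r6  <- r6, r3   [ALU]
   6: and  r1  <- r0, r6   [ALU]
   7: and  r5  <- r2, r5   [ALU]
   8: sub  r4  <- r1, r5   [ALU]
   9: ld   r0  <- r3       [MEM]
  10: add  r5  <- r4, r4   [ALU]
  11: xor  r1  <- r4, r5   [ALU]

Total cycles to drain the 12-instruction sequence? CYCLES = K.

  cy0 -> i0&i1 (st blt) pair
  cy1 -> i2 (mulh) no-port MUL/BR
  cy2 -> i3&i4 (beq and) pair
  cy3 -> i5 (and) RAW r6
  cy4 -> i6&i7 (and and) pair
  cy5 -> i8&i9 (sub ld) pair
  cy6 -> i10 (add) RAW r5
  cy7 -> i11 (xor) tail

CYCLES = 8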